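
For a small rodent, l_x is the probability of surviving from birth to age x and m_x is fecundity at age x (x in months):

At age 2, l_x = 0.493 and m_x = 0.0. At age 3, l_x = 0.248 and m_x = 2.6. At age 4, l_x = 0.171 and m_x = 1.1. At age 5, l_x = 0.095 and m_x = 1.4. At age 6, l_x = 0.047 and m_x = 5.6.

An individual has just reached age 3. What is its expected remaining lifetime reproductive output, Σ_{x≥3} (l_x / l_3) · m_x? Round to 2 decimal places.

4.96

l_3 = 0.248. Conditional survival from age 3 to x is l_x / l_3.
  x=3: (0.248/0.248) × 2.6 = 2.6000
  x=4: (0.171/0.248) × 1.1 = 0.7585
  x=5: (0.095/0.248) × 1.4 = 0.5363
  x=6: (0.047/0.248) × 5.6 = 1.0613
Sum = 2.6000 + 0.7585 + 0.5363 + 1.0613 = 4.9560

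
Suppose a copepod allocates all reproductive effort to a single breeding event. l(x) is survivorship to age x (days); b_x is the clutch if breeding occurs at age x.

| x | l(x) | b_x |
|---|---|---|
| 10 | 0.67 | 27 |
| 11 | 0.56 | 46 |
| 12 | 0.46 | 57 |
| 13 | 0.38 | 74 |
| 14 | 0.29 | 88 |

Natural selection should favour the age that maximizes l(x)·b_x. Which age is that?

Expected offspring if breeding at age x = l(x) × b_x:
  age 10: 0.67 × 27 = 18.090
  age 11: 0.56 × 46 = 25.760
  age 12: 0.46 × 57 = 26.220
  age 13: 0.38 × 74 = 28.120
  age 14: 0.29 × 88 = 25.520
Maximum at age 13 (28.120).

13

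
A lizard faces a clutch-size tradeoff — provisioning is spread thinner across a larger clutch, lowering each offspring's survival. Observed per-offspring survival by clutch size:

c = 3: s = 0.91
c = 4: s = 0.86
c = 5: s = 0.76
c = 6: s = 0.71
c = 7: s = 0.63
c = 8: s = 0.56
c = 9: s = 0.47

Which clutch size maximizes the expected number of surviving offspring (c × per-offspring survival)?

8

Expected surviving offspring = c × s(c):
  c=3: 3 × 0.91 = 2.730
  c=4: 4 × 0.86 = 3.440
  c=5: 5 × 0.76 = 3.800
  c=6: 6 × 0.71 = 4.260
  c=7: 7 × 0.63 = 4.410
  c=8: 8 × 0.56 = 4.480
  c=9: 9 × 0.47 = 4.230
Maximum at c = 8 (4.480 surviving offspring).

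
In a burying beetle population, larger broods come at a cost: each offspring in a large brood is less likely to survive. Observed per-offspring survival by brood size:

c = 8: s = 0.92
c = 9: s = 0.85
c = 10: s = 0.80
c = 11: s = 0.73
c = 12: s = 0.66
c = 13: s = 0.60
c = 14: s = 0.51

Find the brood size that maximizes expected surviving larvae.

Expected surviving larvae = c × s(c):
  c=8: 8 × 0.92 = 7.360
  c=9: 9 × 0.85 = 7.650
  c=10: 10 × 0.80 = 8.000
  c=11: 11 × 0.73 = 8.030
  c=12: 12 × 0.66 = 7.920
  c=13: 13 × 0.60 = 7.800
  c=14: 14 × 0.51 = 7.140
Maximum at c = 11 (8.030 surviving larvae).

11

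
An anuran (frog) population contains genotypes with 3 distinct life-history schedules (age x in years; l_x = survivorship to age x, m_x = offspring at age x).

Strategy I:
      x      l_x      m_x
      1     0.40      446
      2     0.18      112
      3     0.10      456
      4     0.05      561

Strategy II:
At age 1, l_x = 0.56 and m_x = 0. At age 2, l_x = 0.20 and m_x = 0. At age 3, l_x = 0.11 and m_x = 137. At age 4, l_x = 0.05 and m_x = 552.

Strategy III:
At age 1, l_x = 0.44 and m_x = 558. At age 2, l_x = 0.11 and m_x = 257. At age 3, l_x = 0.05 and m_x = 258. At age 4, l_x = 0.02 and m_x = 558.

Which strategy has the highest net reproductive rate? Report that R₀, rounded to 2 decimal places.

Strategy I: R₀ = 0.40×446 + 0.18×112 + 0.10×456 + 0.05×561 = 272.2100
Strategy II: R₀ = 0.56×0 + 0.20×0 + 0.11×137 + 0.05×552 = 42.6700
Strategy III: R₀ = 0.44×558 + 0.11×257 + 0.05×258 + 0.02×558 = 297.8500
Highest R₀: strategy III with 297.8500.

297.85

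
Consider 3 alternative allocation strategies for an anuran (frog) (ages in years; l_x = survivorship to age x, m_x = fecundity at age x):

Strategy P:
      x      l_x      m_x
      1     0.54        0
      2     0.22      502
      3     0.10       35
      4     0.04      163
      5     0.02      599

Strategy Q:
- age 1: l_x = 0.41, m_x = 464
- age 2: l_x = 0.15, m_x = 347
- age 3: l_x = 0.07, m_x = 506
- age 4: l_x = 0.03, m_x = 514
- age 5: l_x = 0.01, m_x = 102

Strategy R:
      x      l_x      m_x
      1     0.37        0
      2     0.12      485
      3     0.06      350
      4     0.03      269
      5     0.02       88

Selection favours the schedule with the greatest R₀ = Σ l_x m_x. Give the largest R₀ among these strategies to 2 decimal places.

294.15

Strategy P: R₀ = 0.54×0 + 0.22×502 + 0.10×35 + 0.04×163 + 0.02×599 = 132.4400
Strategy Q: R₀ = 0.41×464 + 0.15×347 + 0.07×506 + 0.03×514 + 0.01×102 = 294.1500
Strategy R: R₀ = 0.37×0 + 0.12×485 + 0.06×350 + 0.03×269 + 0.02×88 = 89.0300
Highest R₀: strategy Q with 294.1500.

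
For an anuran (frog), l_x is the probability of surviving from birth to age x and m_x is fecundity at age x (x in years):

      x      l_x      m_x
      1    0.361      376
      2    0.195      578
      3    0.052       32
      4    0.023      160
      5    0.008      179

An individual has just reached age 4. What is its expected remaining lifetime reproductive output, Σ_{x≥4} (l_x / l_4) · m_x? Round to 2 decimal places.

l_4 = 0.023. Conditional survival from age 4 to x is l_x / l_4.
  x=4: (0.023/0.023) × 160 = 160.0000
  x=5: (0.008/0.023) × 179 = 62.2609
Sum = 160.0000 + 62.2609 = 222.2609

222.26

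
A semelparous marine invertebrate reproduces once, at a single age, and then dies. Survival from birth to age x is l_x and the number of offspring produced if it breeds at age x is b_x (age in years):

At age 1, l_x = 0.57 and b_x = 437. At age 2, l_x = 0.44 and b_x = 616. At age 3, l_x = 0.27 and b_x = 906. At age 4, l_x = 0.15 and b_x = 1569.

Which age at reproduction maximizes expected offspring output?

Expected offspring if breeding at age x = l_x × b_x:
  age 1: 0.57 × 437 = 249.090
  age 2: 0.44 × 616 = 271.040
  age 3: 0.27 × 906 = 244.620
  age 4: 0.15 × 1569 = 235.350
Maximum at age 2 (271.040).

2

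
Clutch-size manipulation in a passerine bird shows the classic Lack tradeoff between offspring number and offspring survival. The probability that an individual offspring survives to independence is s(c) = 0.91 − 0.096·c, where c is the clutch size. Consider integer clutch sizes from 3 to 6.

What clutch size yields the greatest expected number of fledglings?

Expected fledglings = c × s(c):
  c=3: 3 × 0.622 = 1.866
  c=4: 4 × 0.526 = 2.104
  c=5: 5 × 0.430 = 2.150
  c=6: 6 × 0.334 = 2.004
Maximum at c = 5 (2.150 fledglings).

5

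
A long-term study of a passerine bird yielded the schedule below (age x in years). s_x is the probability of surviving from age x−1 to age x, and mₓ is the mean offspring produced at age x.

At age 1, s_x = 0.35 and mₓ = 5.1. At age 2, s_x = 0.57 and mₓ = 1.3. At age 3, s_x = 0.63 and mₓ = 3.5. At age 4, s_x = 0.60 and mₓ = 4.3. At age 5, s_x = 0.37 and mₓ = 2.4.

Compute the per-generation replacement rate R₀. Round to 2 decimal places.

Survivorship from birth: l_x = s_1·s_2·…·s_x.
  l_1 = 0.35000
  l_2 = 0.19950
  l_3 = 0.12568
  l_4 = 0.07541
  l_5 = 0.02790
R₀ = Σ l_x mₓ:
  age 1: 0.35000 × 5.1 = 1.7850
  age 2: 0.19950 × 1.3 = 0.2594
  age 3: 0.12568 × 3.5 = 0.4399
  age 4: 0.07541 × 4.3 = 0.3243
  age 5: 0.02790 × 2.4 = 0.0670
R₀ = 1.7850 + 0.2594 + 0.4399 + 0.3243 + 0.0670 = 2.8755

2.88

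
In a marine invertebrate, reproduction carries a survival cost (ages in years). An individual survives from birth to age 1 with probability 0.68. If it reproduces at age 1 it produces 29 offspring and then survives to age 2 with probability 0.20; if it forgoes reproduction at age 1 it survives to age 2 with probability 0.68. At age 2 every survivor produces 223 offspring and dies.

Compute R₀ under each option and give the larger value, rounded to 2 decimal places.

breed at age 1: R₀ = 0.68 × (29 + 0.20 × 223) = 0.68 × 73.6000 = 50.0480
delay to age 2: R₀ = 0.68 × (0.68 × 223) = 0.68 × 151.6400 = 103.1152
Higher: delay to age 2 (103.1152).

103.12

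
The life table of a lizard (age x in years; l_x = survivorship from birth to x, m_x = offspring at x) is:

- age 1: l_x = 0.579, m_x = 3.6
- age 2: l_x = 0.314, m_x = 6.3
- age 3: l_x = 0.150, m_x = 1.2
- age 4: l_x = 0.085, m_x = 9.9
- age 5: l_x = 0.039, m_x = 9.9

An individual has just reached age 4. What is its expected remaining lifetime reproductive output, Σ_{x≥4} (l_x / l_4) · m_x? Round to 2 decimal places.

14.44

l_4 = 0.085. Conditional survival from age 4 to x is l_x / l_4.
  x=4: (0.085/0.085) × 9.9 = 9.9000
  x=5: (0.039/0.085) × 9.9 = 4.5424
Sum = 9.9000 + 4.5424 = 14.4424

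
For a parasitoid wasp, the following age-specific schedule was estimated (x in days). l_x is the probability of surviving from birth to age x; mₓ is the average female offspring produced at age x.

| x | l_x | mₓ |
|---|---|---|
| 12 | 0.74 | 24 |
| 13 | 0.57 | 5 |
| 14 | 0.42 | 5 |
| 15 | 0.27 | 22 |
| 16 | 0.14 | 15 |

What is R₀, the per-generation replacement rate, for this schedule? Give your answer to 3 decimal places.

30.750

R₀ = Σ l_x mₓ:
  age 12: 0.74 × 24 = 17.7600
  age 13: 0.57 × 5 = 2.8500
  age 14: 0.42 × 5 = 2.1000
  age 15: 0.27 × 22 = 5.9400
  age 16: 0.14 × 15 = 2.1000
R₀ = 17.7600 + 2.8500 + 2.1000 + 5.9400 + 2.1000 = 30.7500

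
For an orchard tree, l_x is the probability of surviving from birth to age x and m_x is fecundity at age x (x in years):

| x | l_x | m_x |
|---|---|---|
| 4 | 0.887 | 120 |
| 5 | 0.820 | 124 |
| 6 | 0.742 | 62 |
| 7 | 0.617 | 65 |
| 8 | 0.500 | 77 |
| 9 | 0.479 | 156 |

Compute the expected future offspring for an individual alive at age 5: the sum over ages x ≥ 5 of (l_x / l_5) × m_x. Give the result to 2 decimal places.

367.09

l_5 = 0.820. Conditional survival from age 5 to x is l_x / l_5.
  x=5: (0.820/0.820) × 124 = 124.0000
  x=6: (0.742/0.820) × 62 = 56.1024
  x=7: (0.617/0.820) × 65 = 48.9085
  x=8: (0.500/0.820) × 77 = 46.9512
  x=9: (0.479/0.820) × 156 = 91.1268
Sum = 124.0000 + 56.1024 + 48.9085 + 46.9512 + 91.1268 = 367.0890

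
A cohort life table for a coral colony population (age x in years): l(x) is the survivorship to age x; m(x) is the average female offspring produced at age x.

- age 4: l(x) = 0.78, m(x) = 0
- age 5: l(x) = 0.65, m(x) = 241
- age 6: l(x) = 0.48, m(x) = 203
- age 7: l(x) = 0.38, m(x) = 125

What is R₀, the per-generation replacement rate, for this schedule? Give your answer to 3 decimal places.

R₀ = Σ l(x) m(x):
  age 4: 0.78 × 0 = 0.0000
  age 5: 0.65 × 241 = 156.6500
  age 6: 0.48 × 203 = 97.4400
  age 7: 0.38 × 125 = 47.5000
R₀ = 0.0000 + 156.6500 + 97.4400 + 47.5000 = 301.5900

301.590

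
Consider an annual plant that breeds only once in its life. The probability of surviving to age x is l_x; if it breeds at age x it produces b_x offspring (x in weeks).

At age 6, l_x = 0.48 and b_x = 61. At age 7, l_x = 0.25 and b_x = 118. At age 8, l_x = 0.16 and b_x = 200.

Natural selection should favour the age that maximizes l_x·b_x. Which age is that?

Expected offspring if breeding at age x = l_x × b_x:
  age 6: 0.48 × 61 = 29.280
  age 7: 0.25 × 118 = 29.500
  age 8: 0.16 × 200 = 32.000
Maximum at age 8 (32.000).

8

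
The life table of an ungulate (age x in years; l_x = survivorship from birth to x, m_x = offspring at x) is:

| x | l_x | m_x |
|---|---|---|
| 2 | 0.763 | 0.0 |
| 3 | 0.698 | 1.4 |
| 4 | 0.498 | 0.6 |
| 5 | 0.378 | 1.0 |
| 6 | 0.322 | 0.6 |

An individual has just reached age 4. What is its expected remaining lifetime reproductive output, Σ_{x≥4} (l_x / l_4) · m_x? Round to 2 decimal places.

l_4 = 0.498. Conditional survival from age 4 to x is l_x / l_4.
  x=4: (0.498/0.498) × 0.6 = 0.6000
  x=5: (0.378/0.498) × 1.0 = 0.7590
  x=6: (0.322/0.498) × 0.6 = 0.3880
Sum = 0.6000 + 0.7590 + 0.3880 = 1.7470

1.75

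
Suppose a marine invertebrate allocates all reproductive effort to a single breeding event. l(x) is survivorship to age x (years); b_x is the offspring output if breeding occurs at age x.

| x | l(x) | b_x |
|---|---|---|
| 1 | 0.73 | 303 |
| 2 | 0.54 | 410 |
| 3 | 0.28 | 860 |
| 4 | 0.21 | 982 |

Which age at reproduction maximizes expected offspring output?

3

Expected offspring if breeding at age x = l(x) × b_x:
  age 1: 0.73 × 303 = 221.190
  age 2: 0.54 × 410 = 221.400
  age 3: 0.28 × 860 = 240.800
  age 4: 0.21 × 982 = 206.220
Maximum at age 3 (240.800).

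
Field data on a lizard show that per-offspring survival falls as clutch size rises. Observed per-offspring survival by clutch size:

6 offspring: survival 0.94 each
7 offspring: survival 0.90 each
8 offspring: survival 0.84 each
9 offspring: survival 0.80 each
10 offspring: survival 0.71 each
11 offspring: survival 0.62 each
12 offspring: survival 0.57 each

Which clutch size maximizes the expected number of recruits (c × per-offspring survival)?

Expected recruits = c × s(c):
  c=6: 6 × 0.94 = 5.640
  c=7: 7 × 0.90 = 6.300
  c=8: 8 × 0.84 = 6.720
  c=9: 9 × 0.80 = 7.200
  c=10: 10 × 0.71 = 7.100
  c=11: 11 × 0.62 = 6.820
  c=12: 12 × 0.57 = 6.840
Maximum at c = 9 (7.200 recruits).

9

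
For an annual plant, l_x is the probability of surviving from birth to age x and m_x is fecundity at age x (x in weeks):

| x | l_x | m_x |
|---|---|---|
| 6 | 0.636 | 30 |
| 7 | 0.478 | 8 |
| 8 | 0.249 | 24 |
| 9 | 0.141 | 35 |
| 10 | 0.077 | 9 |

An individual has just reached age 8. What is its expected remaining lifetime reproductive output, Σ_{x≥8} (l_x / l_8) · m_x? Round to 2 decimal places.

l_8 = 0.249. Conditional survival from age 8 to x is l_x / l_8.
  x=8: (0.249/0.249) × 24 = 24.0000
  x=9: (0.141/0.249) × 35 = 19.8193
  x=10: (0.077/0.249) × 9 = 2.7831
Sum = 24.0000 + 19.8193 + 2.7831 = 46.6024

46.60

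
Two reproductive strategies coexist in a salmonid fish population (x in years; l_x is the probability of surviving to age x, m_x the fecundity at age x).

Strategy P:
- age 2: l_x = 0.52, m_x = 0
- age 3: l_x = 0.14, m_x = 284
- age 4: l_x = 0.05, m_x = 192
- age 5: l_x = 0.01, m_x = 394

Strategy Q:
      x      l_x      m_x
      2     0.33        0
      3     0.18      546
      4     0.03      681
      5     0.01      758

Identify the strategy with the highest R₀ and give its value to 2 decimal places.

126.29

Strategy P: R₀ = 0.52×0 + 0.14×284 + 0.05×192 + 0.01×394 = 53.3000
Strategy Q: R₀ = 0.33×0 + 0.18×546 + 0.03×681 + 0.01×758 = 126.2900
Highest R₀: strategy Q with 126.2900.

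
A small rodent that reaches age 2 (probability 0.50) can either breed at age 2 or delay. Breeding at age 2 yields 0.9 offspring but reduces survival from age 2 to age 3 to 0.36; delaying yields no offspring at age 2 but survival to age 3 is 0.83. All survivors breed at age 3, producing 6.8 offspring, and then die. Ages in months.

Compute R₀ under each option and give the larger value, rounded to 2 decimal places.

2.82

breed at age 2: R₀ = 0.50 × (0.9 + 0.36 × 6.8) = 0.50 × 3.3480 = 1.6740
delay to age 3: R₀ = 0.50 × (0.83 × 6.8) = 0.50 × 5.6440 = 2.8220
Higher: delay to age 3 (2.8220).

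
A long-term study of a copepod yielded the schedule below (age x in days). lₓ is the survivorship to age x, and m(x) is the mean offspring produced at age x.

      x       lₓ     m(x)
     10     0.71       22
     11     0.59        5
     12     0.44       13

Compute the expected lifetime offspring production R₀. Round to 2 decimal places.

R₀ = Σ lₓ m(x):
  age 10: 0.71 × 22 = 15.6200
  age 11: 0.59 × 5 = 2.9500
  age 12: 0.44 × 13 = 5.7200
R₀ = 15.6200 + 2.9500 + 5.7200 = 24.2900

24.29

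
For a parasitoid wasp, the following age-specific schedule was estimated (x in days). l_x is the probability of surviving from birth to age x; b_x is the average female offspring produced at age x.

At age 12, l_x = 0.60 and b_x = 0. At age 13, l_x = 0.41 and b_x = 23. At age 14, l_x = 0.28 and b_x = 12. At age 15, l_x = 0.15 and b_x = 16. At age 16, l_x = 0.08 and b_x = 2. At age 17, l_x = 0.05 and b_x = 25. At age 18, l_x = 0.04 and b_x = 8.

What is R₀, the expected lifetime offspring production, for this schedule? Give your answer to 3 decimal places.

16.920

R₀ = Σ l_x b_x:
  age 12: 0.60 × 0 = 0.0000
  age 13: 0.41 × 23 = 9.4300
  age 14: 0.28 × 12 = 3.3600
  age 15: 0.15 × 16 = 2.4000
  age 16: 0.08 × 2 = 0.1600
  age 17: 0.05 × 25 = 1.2500
  age 18: 0.04 × 8 = 0.3200
R₀ = 0.0000 + 9.4300 + 3.3600 + 2.4000 + 0.1600 + 1.2500 + 0.3200 = 16.9200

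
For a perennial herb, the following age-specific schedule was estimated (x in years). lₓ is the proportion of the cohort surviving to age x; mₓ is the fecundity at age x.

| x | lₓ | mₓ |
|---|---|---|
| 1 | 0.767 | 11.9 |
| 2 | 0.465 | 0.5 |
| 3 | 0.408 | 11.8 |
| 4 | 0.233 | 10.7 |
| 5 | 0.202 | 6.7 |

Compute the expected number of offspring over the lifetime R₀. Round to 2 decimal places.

18.02

R₀ = Σ lₓ mₓ:
  age 1: 0.767 × 11.9 = 9.1273
  age 2: 0.465 × 0.5 = 0.2325
  age 3: 0.408 × 11.8 = 4.8144
  age 4: 0.233 × 10.7 = 2.4931
  age 5: 0.202 × 6.7 = 1.3534
R₀ = 9.1273 + 0.2325 + 4.8144 + 2.4931 + 1.3534 = 18.0207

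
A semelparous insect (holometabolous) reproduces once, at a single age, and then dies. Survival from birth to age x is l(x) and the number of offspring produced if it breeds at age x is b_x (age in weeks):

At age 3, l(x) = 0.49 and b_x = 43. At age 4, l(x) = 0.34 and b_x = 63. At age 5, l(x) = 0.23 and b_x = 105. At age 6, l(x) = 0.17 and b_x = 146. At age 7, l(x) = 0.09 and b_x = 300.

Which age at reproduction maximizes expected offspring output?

Expected offspring if breeding at age x = l(x) × b_x:
  age 3: 0.49 × 43 = 21.070
  age 4: 0.34 × 63 = 21.420
  age 5: 0.23 × 105 = 24.150
  age 6: 0.17 × 146 = 24.820
  age 7: 0.09 × 300 = 27.000
Maximum at age 7 (27.000).

7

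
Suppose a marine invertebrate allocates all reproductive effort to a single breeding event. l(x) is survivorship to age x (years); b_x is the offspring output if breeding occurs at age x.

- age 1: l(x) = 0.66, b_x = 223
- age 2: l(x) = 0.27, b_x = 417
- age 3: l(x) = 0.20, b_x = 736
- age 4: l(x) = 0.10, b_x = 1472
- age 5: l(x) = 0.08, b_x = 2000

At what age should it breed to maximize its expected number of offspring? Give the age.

Expected offspring if breeding at age x = l(x) × b_x:
  age 1: 0.66 × 223 = 147.180
  age 2: 0.27 × 417 = 112.590
  age 3: 0.20 × 736 = 147.200
  age 4: 0.10 × 1472 = 147.200
  age 5: 0.08 × 2000 = 160.000
Maximum at age 5 (160.000).

5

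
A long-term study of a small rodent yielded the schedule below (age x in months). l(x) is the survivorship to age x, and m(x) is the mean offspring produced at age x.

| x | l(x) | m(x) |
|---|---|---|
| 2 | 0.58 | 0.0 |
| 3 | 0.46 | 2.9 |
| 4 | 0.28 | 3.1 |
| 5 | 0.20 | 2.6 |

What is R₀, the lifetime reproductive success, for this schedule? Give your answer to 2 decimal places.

2.72

R₀ = Σ l(x) m(x):
  age 2: 0.58 × 0.0 = 0.0000
  age 3: 0.46 × 2.9 = 1.3340
  age 4: 0.28 × 3.1 = 0.8680
  age 5: 0.20 × 2.6 = 0.5200
R₀ = 0.0000 + 1.3340 + 0.8680 + 0.5200 = 2.7220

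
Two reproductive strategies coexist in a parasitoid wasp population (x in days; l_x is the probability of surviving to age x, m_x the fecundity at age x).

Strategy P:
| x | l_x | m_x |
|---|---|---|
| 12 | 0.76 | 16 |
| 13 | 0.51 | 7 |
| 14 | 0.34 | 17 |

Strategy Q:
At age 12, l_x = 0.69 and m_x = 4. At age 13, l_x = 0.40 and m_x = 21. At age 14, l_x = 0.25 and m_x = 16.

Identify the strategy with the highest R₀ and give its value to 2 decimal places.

Strategy P: R₀ = 0.76×16 + 0.51×7 + 0.34×17 = 21.5100
Strategy Q: R₀ = 0.69×4 + 0.40×21 + 0.25×16 = 15.1600
Highest R₀: strategy P with 21.5100.

21.51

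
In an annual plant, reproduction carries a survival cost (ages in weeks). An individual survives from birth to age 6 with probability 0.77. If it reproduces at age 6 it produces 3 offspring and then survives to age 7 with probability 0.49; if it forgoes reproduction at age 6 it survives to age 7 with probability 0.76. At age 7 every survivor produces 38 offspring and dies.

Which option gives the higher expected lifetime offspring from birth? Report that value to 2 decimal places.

breed at age 6: R₀ = 0.77 × (3 + 0.49 × 38) = 0.77 × 21.6200 = 16.6474
delay to age 7: R₀ = 0.77 × (0.76 × 38) = 0.77 × 28.8800 = 22.2376
Higher: delay to age 7 (22.2376).

22.24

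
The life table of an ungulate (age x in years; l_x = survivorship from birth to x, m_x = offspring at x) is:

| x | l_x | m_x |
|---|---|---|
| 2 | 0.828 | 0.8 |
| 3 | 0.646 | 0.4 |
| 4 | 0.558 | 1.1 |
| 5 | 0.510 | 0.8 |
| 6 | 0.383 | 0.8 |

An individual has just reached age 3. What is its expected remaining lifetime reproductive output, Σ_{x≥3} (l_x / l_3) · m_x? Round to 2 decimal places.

l_3 = 0.646. Conditional survival from age 3 to x is l_x / l_3.
  x=3: (0.646/0.646) × 0.4 = 0.4000
  x=4: (0.558/0.646) × 1.1 = 0.9502
  x=5: (0.510/0.646) × 0.8 = 0.6316
  x=6: (0.383/0.646) × 0.8 = 0.4743
Sum = 0.4000 + 0.9502 + 0.6316 + 0.4743 = 2.4560

2.46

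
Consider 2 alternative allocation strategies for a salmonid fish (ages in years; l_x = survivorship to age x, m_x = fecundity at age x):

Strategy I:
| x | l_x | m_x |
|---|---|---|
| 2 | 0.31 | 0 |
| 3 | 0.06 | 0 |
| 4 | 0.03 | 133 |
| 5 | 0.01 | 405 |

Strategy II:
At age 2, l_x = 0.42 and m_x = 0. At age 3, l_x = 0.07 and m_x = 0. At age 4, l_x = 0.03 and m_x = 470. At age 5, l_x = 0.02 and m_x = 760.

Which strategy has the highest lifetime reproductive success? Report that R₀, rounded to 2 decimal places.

29.30

Strategy I: R₀ = 0.31×0 + 0.06×0 + 0.03×133 + 0.01×405 = 8.0400
Strategy II: R₀ = 0.42×0 + 0.07×0 + 0.03×470 + 0.02×760 = 29.3000
Highest R₀: strategy II with 29.3000.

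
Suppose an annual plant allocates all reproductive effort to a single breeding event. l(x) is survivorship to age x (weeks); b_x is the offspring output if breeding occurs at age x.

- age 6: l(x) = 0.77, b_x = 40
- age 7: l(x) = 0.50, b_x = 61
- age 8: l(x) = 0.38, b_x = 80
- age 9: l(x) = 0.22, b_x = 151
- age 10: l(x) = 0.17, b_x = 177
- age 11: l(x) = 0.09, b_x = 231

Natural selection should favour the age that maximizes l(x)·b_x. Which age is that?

9

Expected offspring if breeding at age x = l(x) × b_x:
  age 6: 0.77 × 40 = 30.800
  age 7: 0.50 × 61 = 30.500
  age 8: 0.38 × 80 = 30.400
  age 9: 0.22 × 151 = 33.220
  age 10: 0.17 × 177 = 30.090
  age 11: 0.09 × 231 = 20.790
Maximum at age 9 (33.220).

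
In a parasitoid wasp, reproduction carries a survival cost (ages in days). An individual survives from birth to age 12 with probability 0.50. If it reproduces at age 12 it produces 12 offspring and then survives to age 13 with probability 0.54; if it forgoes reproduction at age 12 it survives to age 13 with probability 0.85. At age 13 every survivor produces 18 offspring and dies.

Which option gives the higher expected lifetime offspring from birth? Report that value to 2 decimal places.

breed at age 12: R₀ = 0.50 × (12 + 0.54 × 18) = 0.50 × 21.7200 = 10.8600
delay to age 13: R₀ = 0.50 × (0.85 × 18) = 0.50 × 15.3000 = 7.6500
Higher: breed at age 12 (10.8600).

10.86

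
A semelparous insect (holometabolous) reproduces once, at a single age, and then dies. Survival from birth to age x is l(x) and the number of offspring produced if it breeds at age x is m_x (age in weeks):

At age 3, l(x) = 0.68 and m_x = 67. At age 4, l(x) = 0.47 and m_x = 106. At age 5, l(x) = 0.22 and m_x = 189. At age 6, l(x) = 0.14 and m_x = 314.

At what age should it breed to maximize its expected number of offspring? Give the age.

4

Expected offspring if breeding at age x = l(x) × m_x:
  age 3: 0.68 × 67 = 45.560
  age 4: 0.47 × 106 = 49.820
  age 5: 0.22 × 189 = 41.580
  age 6: 0.14 × 314 = 43.960
Maximum at age 4 (49.820).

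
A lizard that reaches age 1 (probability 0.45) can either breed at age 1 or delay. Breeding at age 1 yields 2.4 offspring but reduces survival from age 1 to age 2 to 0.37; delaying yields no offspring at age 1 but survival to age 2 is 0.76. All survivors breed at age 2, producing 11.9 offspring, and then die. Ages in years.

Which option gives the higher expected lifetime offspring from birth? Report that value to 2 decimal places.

4.07

breed at age 1: R₀ = 0.45 × (2.4 + 0.37 × 11.9) = 0.45 × 6.8030 = 3.0614
delay to age 2: R₀ = 0.45 × (0.76 × 11.9) = 0.45 × 9.0440 = 4.0698
Higher: delay to age 2 (4.0698).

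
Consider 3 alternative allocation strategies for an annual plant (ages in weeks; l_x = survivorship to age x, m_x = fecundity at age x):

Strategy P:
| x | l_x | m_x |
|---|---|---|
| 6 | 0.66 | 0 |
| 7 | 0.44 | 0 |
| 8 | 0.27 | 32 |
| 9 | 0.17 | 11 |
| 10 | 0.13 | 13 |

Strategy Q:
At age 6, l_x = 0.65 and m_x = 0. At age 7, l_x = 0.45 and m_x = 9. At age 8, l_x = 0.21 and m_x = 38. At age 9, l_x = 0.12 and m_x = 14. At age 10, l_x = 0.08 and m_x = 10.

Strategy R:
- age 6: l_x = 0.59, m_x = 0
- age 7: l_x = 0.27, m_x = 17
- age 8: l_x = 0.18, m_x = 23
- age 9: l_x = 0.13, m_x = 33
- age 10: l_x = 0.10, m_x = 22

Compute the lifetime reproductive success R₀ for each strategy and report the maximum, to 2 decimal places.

15.22

Strategy P: R₀ = 0.66×0 + 0.44×0 + 0.27×32 + 0.17×11 + 0.13×13 = 12.2000
Strategy Q: R₀ = 0.65×0 + 0.45×9 + 0.21×38 + 0.12×14 + 0.08×10 = 14.5100
Strategy R: R₀ = 0.59×0 + 0.27×17 + 0.18×23 + 0.13×33 + 0.10×22 = 15.2200
Highest R₀: strategy R with 15.2200.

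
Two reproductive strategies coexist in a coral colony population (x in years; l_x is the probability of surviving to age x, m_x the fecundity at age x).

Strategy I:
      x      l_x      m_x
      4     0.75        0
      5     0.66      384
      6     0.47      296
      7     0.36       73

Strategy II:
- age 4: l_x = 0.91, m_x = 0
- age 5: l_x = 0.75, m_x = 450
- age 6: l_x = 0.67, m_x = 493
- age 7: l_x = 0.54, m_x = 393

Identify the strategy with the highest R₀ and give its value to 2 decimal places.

880.03

Strategy I: R₀ = 0.75×0 + 0.66×384 + 0.47×296 + 0.36×73 = 418.8400
Strategy II: R₀ = 0.91×0 + 0.75×450 + 0.67×493 + 0.54×393 = 880.0300
Highest R₀: strategy II with 880.0300.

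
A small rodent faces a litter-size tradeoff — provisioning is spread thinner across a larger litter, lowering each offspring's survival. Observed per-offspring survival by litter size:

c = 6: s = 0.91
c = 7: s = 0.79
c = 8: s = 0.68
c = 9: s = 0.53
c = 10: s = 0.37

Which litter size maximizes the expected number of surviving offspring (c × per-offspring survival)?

Expected surviving offspring = c × s(c):
  c=6: 6 × 0.91 = 5.460
  c=7: 7 × 0.79 = 5.530
  c=8: 8 × 0.68 = 5.440
  c=9: 9 × 0.53 = 4.770
  c=10: 10 × 0.37 = 3.700
Maximum at c = 7 (5.530 surviving offspring).

7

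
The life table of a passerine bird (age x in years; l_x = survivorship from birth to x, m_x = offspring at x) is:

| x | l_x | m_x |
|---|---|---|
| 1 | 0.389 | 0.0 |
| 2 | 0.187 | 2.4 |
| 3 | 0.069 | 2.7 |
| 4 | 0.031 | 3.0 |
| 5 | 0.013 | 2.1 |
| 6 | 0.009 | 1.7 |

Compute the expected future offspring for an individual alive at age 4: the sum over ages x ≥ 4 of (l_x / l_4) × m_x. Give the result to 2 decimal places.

l_4 = 0.031. Conditional survival from age 4 to x is l_x / l_4.
  x=4: (0.031/0.031) × 3.0 = 3.0000
  x=5: (0.013/0.031) × 2.1 = 0.8806
  x=6: (0.009/0.031) × 1.7 = 0.4935
Sum = 3.0000 + 0.8806 + 0.4935 = 4.3742

4.37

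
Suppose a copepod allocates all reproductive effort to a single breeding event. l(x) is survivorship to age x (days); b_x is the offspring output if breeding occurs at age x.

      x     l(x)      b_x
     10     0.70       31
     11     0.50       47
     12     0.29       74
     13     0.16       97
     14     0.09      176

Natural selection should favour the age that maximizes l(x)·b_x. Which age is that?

11

Expected offspring if breeding at age x = l(x) × b_x:
  age 10: 0.70 × 31 = 21.700
  age 11: 0.50 × 47 = 23.500
  age 12: 0.29 × 74 = 21.460
  age 13: 0.16 × 97 = 15.520
  age 14: 0.09 × 176 = 15.840
Maximum at age 11 (23.500).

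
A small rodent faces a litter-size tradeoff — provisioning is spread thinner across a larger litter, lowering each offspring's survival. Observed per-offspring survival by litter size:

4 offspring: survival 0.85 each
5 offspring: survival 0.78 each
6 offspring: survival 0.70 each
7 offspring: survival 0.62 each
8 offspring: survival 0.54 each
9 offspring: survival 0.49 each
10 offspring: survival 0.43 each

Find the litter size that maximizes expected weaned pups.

Expected weaned pups = c × s(c):
  c=4: 4 × 0.85 = 3.400
  c=5: 5 × 0.78 = 3.900
  c=6: 6 × 0.70 = 4.200
  c=7: 7 × 0.62 = 4.340
  c=8: 8 × 0.54 = 4.320
  c=9: 9 × 0.49 = 4.410
  c=10: 10 × 0.43 = 4.300
Maximum at c = 9 (4.410 weaned pups).

9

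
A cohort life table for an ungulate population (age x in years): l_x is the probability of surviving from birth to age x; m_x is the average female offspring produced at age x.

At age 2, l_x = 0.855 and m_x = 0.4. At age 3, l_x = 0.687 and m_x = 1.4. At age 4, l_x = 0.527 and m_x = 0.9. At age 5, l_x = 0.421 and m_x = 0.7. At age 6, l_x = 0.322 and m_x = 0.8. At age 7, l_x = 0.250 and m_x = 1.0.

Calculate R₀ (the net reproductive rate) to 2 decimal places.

2.58

R₀ = Σ l_x m_x:
  age 2: 0.855 × 0.4 = 0.3420
  age 3: 0.687 × 1.4 = 0.9618
  age 4: 0.527 × 0.9 = 0.4743
  age 5: 0.421 × 0.7 = 0.2947
  age 6: 0.322 × 0.8 = 0.2576
  age 7: 0.250 × 1.0 = 0.2500
R₀ = 0.3420 + 0.9618 + 0.4743 + 0.2947 + 0.2576 + 0.2500 = 2.5804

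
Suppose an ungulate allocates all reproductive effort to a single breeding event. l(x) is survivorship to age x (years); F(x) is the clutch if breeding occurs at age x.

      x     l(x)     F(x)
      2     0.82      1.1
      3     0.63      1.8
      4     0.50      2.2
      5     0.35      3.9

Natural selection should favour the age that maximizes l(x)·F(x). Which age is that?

5

Expected offspring if breeding at age x = l(x) × F(x):
  age 2: 0.82 × 1.1 = 0.902
  age 3: 0.63 × 1.8 = 1.134
  age 4: 0.50 × 2.2 = 1.100
  age 5: 0.35 × 3.9 = 1.365
Maximum at age 5 (1.365).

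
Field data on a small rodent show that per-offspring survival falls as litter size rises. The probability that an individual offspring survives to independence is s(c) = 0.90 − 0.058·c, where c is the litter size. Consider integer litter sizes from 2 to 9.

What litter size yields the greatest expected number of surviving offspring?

8

Expected surviving offspring = c × s(c):
  c=2: 2 × 0.784 = 1.568
  c=3: 3 × 0.726 = 2.178
  c=4: 4 × 0.668 = 2.672
  c=5: 5 × 0.610 = 3.050
  c=6: 6 × 0.552 = 3.312
  c=7: 7 × 0.494 = 3.458
  c=8: 8 × 0.436 = 3.488
  c=9: 9 × 0.378 = 3.402
Maximum at c = 8 (3.488 surviving offspring).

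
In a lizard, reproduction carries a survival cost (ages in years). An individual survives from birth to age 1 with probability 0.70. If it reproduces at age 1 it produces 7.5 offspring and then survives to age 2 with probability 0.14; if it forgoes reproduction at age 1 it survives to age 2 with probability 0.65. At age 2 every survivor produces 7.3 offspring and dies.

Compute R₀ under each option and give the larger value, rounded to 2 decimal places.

breed at age 1: R₀ = 0.70 × (7.5 + 0.14 × 7.3) = 0.70 × 8.5220 = 5.9654
delay to age 2: R₀ = 0.70 × (0.65 × 7.3) = 0.70 × 4.7450 = 3.3215
Higher: breed at age 1 (5.9654).

5.97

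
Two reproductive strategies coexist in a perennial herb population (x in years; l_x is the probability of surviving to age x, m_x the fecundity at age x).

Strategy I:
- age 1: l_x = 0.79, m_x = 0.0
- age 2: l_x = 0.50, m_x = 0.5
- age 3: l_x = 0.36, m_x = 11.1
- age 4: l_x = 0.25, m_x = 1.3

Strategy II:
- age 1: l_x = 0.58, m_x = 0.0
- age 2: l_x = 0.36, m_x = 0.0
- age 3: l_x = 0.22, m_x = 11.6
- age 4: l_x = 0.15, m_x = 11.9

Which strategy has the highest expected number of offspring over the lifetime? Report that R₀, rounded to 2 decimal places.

Strategy I: R₀ = 0.79×0.0 + 0.50×0.5 + 0.36×11.1 + 0.25×1.3 = 4.5710
Strategy II: R₀ = 0.58×0.0 + 0.36×0.0 + 0.22×11.6 + 0.15×11.9 = 4.3370
Highest R₀: strategy I with 4.5710.

4.57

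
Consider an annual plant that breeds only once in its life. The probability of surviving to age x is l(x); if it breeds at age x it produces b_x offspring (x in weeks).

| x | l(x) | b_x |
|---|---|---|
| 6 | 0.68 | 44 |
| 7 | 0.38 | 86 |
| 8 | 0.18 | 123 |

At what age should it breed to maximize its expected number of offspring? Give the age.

Expected offspring if breeding at age x = l(x) × b_x:
  age 6: 0.68 × 44 = 29.920
  age 7: 0.38 × 86 = 32.680
  age 8: 0.18 × 123 = 22.140
Maximum at age 7 (32.680).

7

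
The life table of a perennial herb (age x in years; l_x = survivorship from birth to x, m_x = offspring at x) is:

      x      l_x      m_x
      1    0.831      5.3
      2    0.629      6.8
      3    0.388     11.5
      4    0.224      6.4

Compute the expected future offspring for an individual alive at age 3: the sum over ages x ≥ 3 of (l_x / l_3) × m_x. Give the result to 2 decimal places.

l_3 = 0.388. Conditional survival from age 3 to x is l_x / l_3.
  x=3: (0.388/0.388) × 11.5 = 11.5000
  x=4: (0.224/0.388) × 6.4 = 3.6948
Sum = 11.5000 + 3.6948 = 15.1948

15.19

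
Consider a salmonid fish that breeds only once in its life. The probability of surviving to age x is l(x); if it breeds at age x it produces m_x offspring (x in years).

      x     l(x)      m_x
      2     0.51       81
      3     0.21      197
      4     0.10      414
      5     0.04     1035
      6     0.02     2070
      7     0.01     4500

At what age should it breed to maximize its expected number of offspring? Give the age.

Expected offspring if breeding at age x = l(x) × m_x:
  age 2: 0.51 × 81 = 41.310
  age 3: 0.21 × 197 = 41.370
  age 4: 0.10 × 414 = 41.400
  age 5: 0.04 × 1035 = 41.400
  age 6: 0.02 × 2070 = 41.400
  age 7: 0.01 × 4500 = 45.000
Maximum at age 7 (45.000).

7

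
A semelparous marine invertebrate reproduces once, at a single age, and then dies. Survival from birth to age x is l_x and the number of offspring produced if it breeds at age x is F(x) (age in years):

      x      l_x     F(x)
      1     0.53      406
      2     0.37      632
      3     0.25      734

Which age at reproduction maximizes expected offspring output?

2

Expected offspring if breeding at age x = l_x × F(x):
  age 1: 0.53 × 406 = 215.180
  age 2: 0.37 × 632 = 233.840
  age 3: 0.25 × 734 = 183.500
Maximum at age 2 (233.840).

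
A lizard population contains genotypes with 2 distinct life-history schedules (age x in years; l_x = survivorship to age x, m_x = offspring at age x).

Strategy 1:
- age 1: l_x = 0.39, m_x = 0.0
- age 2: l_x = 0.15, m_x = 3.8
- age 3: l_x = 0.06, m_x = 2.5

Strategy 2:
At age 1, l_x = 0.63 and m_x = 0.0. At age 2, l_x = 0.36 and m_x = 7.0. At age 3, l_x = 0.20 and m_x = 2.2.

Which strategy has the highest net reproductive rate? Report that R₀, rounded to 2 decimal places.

Strategy 1: R₀ = 0.39×0.0 + 0.15×3.8 + 0.06×2.5 = 0.7200
Strategy 2: R₀ = 0.63×0.0 + 0.36×7.0 + 0.20×2.2 = 2.9600
Highest R₀: strategy 2 with 2.9600.

2.96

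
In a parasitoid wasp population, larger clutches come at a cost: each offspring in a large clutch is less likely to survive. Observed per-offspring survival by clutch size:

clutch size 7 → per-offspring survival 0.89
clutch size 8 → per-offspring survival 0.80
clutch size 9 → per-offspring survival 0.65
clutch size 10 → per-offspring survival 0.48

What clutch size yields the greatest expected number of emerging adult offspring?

Expected emerging adult offspring = c × s(c):
  c=7: 7 × 0.89 = 6.230
  c=8: 8 × 0.80 = 6.400
  c=9: 9 × 0.65 = 5.850
  c=10: 10 × 0.48 = 4.800
Maximum at c = 8 (6.400 emerging adult offspring).

8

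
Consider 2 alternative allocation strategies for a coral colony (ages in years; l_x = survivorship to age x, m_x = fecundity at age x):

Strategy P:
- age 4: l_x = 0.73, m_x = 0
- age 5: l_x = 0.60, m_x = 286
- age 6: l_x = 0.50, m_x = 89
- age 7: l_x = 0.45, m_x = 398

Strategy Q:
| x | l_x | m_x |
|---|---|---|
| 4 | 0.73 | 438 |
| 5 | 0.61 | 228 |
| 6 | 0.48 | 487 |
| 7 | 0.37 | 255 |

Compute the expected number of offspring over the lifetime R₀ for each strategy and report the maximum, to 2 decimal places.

786.93

Strategy P: R₀ = 0.73×0 + 0.60×286 + 0.50×89 + 0.45×398 = 395.2000
Strategy Q: R₀ = 0.73×438 + 0.61×228 + 0.48×487 + 0.37×255 = 786.9300
Highest R₀: strategy Q with 786.9300.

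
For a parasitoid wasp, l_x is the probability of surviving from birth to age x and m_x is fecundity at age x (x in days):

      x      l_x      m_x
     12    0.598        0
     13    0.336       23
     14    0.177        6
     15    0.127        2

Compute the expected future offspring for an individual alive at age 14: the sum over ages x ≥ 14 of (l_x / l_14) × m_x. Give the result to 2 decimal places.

7.44

l_14 = 0.177. Conditional survival from age 14 to x is l_x / l_14.
  x=14: (0.177/0.177) × 6 = 6.0000
  x=15: (0.127/0.177) × 2 = 1.4350
Sum = 6.0000 + 1.4350 = 7.4350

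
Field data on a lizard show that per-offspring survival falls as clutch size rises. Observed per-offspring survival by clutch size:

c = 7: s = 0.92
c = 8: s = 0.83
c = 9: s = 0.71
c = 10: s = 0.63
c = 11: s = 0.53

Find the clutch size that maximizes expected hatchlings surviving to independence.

8

Expected hatchlings surviving to independence = c × s(c):
  c=7: 7 × 0.92 = 6.440
  c=8: 8 × 0.83 = 6.640
  c=9: 9 × 0.71 = 6.390
  c=10: 10 × 0.63 = 6.300
  c=11: 11 × 0.53 = 5.830
Maximum at c = 8 (6.640 hatchlings surviving to independence).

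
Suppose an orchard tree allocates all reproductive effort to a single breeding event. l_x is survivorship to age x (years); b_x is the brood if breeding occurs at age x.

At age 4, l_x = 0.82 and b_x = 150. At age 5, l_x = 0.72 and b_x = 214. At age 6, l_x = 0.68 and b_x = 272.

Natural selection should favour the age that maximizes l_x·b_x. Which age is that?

6

Expected offspring if breeding at age x = l_x × b_x:
  age 4: 0.82 × 150 = 123.000
  age 5: 0.72 × 214 = 154.080
  age 6: 0.68 × 272 = 184.960
Maximum at age 6 (184.960).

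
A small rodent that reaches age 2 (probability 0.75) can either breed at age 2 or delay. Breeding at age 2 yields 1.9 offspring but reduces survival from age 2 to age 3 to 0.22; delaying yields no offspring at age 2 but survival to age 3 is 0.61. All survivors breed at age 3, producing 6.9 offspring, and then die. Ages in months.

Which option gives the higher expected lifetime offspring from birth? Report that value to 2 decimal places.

breed at age 2: R₀ = 0.75 × (1.9 + 0.22 × 6.9) = 0.75 × 3.4180 = 2.5635
delay to age 3: R₀ = 0.75 × (0.61 × 6.9) = 0.75 × 4.2090 = 3.1568
Higher: delay to age 3 (3.1568).

3.16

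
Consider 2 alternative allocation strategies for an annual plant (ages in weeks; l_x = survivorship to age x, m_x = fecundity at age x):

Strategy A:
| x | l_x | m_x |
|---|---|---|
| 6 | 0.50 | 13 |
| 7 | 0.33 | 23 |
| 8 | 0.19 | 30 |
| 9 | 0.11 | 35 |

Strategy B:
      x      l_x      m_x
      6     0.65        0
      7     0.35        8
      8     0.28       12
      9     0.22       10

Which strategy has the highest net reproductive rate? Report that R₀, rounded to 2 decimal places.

Strategy A: R₀ = 0.50×13 + 0.33×23 + 0.19×30 + 0.11×35 = 23.6400
Strategy B: R₀ = 0.65×0 + 0.35×8 + 0.28×12 + 0.22×10 = 8.3600
Highest R₀: strategy A with 23.6400.

23.64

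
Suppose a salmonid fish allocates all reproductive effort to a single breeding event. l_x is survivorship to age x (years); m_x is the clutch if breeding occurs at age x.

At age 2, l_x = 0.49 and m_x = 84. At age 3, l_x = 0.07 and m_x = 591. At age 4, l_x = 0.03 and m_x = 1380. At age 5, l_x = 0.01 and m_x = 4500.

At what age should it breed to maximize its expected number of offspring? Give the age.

Expected offspring if breeding at age x = l_x × m_x:
  age 2: 0.49 × 84 = 41.160
  age 3: 0.07 × 591 = 41.370
  age 4: 0.03 × 1380 = 41.400
  age 5: 0.01 × 4500 = 45.000
Maximum at age 5 (45.000).

5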